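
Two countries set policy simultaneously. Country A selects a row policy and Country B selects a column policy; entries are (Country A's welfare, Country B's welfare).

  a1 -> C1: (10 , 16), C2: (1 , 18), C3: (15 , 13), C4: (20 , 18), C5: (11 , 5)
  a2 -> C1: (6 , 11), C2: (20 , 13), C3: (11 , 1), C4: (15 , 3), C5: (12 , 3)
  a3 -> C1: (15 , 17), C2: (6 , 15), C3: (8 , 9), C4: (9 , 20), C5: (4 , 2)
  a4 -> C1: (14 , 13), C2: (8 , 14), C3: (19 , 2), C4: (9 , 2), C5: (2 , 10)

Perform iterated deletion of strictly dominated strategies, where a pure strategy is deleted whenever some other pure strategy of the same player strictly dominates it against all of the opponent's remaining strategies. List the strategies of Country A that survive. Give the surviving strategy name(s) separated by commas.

Country B's strategy C3 is strictly dominated by C1 (a1: 16>13, a2: 11>1, a3: 17>9, a4: 13>2) and is removed.
Column C5 is eliminated: C1 beats it against every remaining row (a1: 16>5, a2: 11>3, a3: 17>2, a4: 13>10).
Among the remaining strategies, none is strictly dominated by another pure strategy of the same player, so the elimination stops.
Surviving strategies — Country A: {a1, a2, a3, a4}; Country B: {C1, C2, C4}.

a1, a2, a3, a4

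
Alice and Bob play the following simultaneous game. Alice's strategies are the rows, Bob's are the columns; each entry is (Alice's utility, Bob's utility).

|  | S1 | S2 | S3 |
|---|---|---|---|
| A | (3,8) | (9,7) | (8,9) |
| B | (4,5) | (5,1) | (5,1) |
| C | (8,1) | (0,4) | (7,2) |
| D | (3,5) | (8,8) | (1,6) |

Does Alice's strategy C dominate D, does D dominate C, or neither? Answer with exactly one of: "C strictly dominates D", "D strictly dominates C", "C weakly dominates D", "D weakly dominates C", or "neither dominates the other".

Compare C to D across each choice by Bob: S1: 8>3, S2: 0<8, S3: 7>1.
C does better at S1, S3 but worse at S2; neither strategy dominates the other.

neither dominates the other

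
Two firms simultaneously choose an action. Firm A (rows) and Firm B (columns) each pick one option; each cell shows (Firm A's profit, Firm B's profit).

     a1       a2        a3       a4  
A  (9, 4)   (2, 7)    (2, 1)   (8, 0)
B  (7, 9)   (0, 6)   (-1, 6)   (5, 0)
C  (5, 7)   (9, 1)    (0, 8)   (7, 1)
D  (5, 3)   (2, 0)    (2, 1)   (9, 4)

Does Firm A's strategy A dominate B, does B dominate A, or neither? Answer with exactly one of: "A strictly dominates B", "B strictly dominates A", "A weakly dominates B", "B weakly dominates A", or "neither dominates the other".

Compare A to B across every action of Firm B: a1: 9>7, a2: 2>0, a3: 2>-1, a4: 8>5.
A gives a strictly higher payoff against every action of Firm B, so A strictly dominates B.

A strictly dominates B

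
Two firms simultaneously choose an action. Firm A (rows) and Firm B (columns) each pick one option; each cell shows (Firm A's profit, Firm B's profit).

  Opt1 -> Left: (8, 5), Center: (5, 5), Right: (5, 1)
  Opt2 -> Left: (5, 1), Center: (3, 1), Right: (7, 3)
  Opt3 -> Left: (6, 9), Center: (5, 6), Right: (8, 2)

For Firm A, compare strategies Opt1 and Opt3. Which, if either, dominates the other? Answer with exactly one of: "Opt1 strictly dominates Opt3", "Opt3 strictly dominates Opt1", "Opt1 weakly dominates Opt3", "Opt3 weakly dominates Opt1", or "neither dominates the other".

Compare Opt1 to Opt3 across each opponent action: Left: 8>6, Center: 5=5, Right: 5<8.
Opt1 does better at Left but worse at Right; neither strategy dominates the other.

neither dominates the other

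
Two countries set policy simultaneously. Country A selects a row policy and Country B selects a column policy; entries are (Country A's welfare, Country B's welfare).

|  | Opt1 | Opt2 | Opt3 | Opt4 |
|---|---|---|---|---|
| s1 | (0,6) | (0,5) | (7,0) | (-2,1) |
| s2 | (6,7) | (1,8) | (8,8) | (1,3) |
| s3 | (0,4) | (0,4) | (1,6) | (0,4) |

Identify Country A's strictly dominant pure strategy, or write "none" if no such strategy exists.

s2

s2 vs s1: Opt1: 6>0, Opt2: 1>0, Opt3: 8>7, Opt4: 1>-2.
s2 vs s3: Opt1: 6>0, Opt2: 1>0, Opt3: 8>1, Opt4: 1>0.
s2 strictly beats every other strategy against every opponent action, so it is strictly dominant.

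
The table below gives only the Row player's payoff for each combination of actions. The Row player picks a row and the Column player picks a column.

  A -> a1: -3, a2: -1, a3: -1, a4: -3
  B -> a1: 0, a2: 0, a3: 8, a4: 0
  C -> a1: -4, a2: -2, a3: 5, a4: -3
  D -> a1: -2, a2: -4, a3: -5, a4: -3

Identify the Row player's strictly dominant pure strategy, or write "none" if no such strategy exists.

B vs A: a1: 0>-3, a2: 0>-1, a3: 8>-1, a4: 0>-3.
B vs C: a1: 0>-4, a2: 0>-2, a3: 8>5, a4: 0>-3.
B vs D: a1: 0>-2, a2: 0>-4, a3: 8>-5, a4: 0>-3.
B strictly beats every other strategy against every opponent action, so it is strictly dominant.

B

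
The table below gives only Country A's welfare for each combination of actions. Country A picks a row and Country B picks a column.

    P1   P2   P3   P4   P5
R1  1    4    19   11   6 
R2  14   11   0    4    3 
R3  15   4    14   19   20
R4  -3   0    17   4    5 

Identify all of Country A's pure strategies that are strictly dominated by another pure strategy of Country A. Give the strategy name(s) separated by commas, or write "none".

R1 is not dominated — it holds its own against R2 at P3 (19>0); R3 at P2 (4=4); R4 at P1 (1>-3).
R2: no other strategy beats it everywhere (R1 at P1 (14>1); R3 at P2 (11>4); R4 at P1 (14>-3)).
R3 is not dominated — it holds its own against R1 at P1 (15>1); R2 at P1 (15>14); R4 at P1 (15>-3).
R4 is strictly dominated by R1 (P1: 1>-3, P2: 4>0, P3: 19>17, P4: 11>4, P5: 6>5).

R4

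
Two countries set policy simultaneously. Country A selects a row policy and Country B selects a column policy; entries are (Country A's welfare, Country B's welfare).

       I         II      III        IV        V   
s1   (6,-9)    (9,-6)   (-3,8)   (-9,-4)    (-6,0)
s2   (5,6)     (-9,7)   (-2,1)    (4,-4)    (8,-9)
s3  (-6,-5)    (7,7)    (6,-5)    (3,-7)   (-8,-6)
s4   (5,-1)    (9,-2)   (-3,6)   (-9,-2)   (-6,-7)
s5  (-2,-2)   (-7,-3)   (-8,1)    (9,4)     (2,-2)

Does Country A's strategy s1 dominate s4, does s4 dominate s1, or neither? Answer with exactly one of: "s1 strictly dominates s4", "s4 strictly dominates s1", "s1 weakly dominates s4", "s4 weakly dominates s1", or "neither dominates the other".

s1 weakly dominates s4

s1's payoffs vs s4's, by Country B's action — I: 6>5, II: 9=9, III: -3=-3, IV: -9=-9, V: -6=-6.
s1 is at least as good everywhere and strictly better somewhere (tied only at II, III, IV, V), so s1 weakly but not strictly dominates s4.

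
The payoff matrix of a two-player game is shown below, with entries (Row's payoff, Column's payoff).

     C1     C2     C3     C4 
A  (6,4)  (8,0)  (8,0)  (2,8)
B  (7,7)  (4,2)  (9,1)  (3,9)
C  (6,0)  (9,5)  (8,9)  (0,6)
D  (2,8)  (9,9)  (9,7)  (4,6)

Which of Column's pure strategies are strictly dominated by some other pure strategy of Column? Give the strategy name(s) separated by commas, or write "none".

none

C1 is not dominated — it holds its own against C2 at A (4>0); C3 at A (4>0); C4 at D (8>6).
C2: no other strategy beats it everywhere (C1 at C (5>0); C3 at A (0=0); C4 at D (9>6)).
Nothing dominates C3: C1 at C (9>0); C2 at A (0=0); C4 at C (9>6).
Nothing dominates C4: C1 at A (8>4); C2 at A (8>0); C3 at A (8>0).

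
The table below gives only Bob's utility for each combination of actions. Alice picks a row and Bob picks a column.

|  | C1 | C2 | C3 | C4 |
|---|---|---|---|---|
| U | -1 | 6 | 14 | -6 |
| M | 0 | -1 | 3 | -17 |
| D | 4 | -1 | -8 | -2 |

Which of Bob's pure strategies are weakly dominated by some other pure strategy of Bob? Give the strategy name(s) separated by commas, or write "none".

C4

C1 is not dominated — it holds its own against C2 at M (0>-1); C3 at D (4>-8); C4 at U (-1>-6).
C2 is not dominated — it holds its own against C1 at U (6>-1); C3 at D (-1>-8); C4 at U (6>-6).
C3 is not dominated — it holds its own against C1 at U (14>-1); C2 at U (14>6); C4 at U (14>-6).
C4: dominated, since C1 does at least as well everywhere (U: -1>-6, M: 0>-17, D: 4>-2).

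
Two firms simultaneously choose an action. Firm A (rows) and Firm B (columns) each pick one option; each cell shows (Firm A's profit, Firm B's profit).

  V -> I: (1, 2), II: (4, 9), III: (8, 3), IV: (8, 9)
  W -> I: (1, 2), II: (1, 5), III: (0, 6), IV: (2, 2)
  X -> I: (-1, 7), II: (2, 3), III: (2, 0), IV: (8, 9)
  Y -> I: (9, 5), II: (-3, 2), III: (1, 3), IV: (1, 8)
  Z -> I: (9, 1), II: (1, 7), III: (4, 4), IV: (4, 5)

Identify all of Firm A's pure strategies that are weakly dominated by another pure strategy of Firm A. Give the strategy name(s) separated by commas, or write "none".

V: no other strategy beats it everywhere (W at II (4>1); X at I (1>-1); Y at II (4>-3); Z at II (4>1)).
W is weakly dominated by V (I: 1=1, II: 4>1, III: 8>0, IV: 8>2).
X is weakly dominated by V (I: 1>-1, II: 4>2, III: 8>2, IV: 8=8).
Y is weakly dominated by Z (I: 9=9, II: 1>-3, III: 4>1, IV: 4>1).
Z: no other strategy beats it everywhere (V at I (9>1); W at I (9>1); X at I (9>-1); Y at II (1>-3)).

W, X, Y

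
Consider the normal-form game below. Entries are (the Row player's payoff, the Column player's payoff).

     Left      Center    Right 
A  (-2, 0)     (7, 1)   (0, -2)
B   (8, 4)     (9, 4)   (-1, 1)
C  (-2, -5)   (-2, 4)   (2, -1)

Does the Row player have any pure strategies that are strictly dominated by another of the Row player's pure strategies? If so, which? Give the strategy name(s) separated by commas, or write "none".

A: no other strategy beats it everywhere (B at Right (0>-1); C at Left (-2=-2)).
B is not dominated — it holds its own against A at Left (8>-2); C at Left (8>-2).
Nothing dominates C: A at Left (-2=-2); B at Right (2>-1).

none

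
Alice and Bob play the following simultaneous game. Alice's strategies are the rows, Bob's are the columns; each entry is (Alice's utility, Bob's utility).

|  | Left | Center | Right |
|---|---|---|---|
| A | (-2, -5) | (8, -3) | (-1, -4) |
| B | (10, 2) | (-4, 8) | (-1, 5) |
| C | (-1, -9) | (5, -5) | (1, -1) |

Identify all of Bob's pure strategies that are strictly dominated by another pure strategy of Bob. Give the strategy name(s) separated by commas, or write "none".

Left is strictly dominated by Center (A: -3>-5, B: 8>2, C: -5>-9).
Center: no other strategy beats it everywhere (Left at A (-3>-5); Right at A (-3>-4)).
Right is not dominated — it holds its own against Left at A (-4>-5); Center at C (-1>-5).

Left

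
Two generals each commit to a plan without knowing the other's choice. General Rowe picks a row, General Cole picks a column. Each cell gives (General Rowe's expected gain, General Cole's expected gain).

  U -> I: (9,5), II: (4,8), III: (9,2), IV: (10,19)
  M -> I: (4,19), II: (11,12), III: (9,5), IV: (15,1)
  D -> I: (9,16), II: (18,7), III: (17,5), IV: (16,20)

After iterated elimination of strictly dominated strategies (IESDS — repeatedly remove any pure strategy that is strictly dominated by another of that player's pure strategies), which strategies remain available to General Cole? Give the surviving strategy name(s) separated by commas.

General Rowe's strategy M is strictly dominated by D (I: 9>4, II: 18>11, III: 17>9, IV: 16>15) and is removed.
Column I is eliminated: IV beats it against every remaining row (U: 19>5, D: 20>16).
General Rowe's strategy U is strictly dominated by D (II: 18>4, III: 17>9, IV: 16>10) and is removed.
Column II is eliminated: IV beats it against every remaining row (D: 20>7).
General Cole's strategy III is strictly dominated by IV (D: 20>5) and is removed.
Among the remaining strategies, none is strictly dominated by another pure strategy of the same player, so the elimination stops.
Surviving strategies — General Rowe: {D}; General Cole: {IV}.

IV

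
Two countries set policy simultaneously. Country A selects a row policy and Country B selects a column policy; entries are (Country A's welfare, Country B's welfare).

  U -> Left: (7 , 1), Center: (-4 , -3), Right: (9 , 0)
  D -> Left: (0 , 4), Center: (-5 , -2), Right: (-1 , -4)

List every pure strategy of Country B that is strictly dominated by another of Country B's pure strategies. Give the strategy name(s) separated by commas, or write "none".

Nothing dominates Left: Center at U (1>-3); Right at U (1>0).
Center is strictly dominated by Left (U: 1>-3, D: 4>-2).
Right is strictly dominated by Left (U: 1>0, D: 4>-4).

Center, Right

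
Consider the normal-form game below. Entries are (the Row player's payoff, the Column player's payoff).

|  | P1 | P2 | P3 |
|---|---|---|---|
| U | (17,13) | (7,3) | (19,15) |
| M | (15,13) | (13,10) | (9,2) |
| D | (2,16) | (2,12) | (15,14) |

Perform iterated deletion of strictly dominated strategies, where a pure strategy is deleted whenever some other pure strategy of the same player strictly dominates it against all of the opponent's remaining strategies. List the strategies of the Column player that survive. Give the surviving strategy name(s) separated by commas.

P3

The Row player's strategy D is strictly dominated by U (P1: 17>2, P2: 7>2, P3: 19>15) and is removed.
Column P2 is eliminated: P1 beats it against every remaining row (U: 13>3, M: 13>10).
For the Row player, U strictly dominates M on the remaining columns (P1: 17>15, P3: 19>9); eliminate M.
Column P1 is eliminated: P3 beats it against every remaining row (U: 15>13).
Among the remaining strategies, none is strictly dominated by another pure strategy of the same player, so the elimination stops.
Surviving strategies — the Row player: {U}; the Column player: {P3}.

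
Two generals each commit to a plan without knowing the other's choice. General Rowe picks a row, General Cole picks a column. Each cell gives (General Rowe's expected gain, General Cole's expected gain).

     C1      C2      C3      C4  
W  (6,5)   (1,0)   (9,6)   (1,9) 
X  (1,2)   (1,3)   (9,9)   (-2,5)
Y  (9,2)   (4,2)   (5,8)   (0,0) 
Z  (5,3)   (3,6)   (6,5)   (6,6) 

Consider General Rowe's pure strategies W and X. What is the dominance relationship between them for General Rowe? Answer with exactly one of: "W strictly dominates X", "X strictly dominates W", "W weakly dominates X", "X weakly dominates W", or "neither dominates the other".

Compare W to X across every action of General Cole: C1: 6>1, C2: 1=1, C3: 9=9, C4: 1>-2.
W is at least as good everywhere and strictly better somewhere (tied only at C2, C3), so W weakly but not strictly dominates X.

W weakly dominates X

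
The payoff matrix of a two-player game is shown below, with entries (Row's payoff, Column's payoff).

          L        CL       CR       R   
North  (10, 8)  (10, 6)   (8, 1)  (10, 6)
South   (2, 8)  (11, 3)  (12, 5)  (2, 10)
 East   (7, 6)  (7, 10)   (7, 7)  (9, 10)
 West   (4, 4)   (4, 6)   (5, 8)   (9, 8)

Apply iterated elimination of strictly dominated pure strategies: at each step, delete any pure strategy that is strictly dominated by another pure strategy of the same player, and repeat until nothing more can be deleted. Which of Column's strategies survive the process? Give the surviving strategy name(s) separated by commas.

For Row, North strictly dominates East on the remaining columns (L: 10>7, CL: 10>7, CR: 8>7, R: 10>9); eliminate East.
For Row, North strictly dominates West on the remaining columns (L: 10>4, CL: 10>4, CR: 8>5, R: 10>9); eliminate West.
Column CL is eliminated: L beats it against every remaining row (North: 8>6, South: 8>3).
For Column, L strictly dominates CR on the remaining rows (North: 8>1, South: 8>5); eliminate CR.
Row South is eliminated: North beats it against every remaining column (L: 10>2, R: 10>2).
Column R is eliminated: L beats it against every remaining row (North: 8>6).
Among the remaining strategies, none is strictly dominated by another pure strategy of the same player, so the elimination stops.
Surviving strategies — Row: {North}; Column: {L}.

L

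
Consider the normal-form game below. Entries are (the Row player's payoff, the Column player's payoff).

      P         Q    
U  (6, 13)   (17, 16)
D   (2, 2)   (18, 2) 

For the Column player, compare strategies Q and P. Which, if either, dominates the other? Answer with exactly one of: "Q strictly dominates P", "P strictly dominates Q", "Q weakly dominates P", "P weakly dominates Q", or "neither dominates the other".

Q's payoffs vs P's, by the Row player's action — U: 16>13, D: 2=2.
Q is at least as good everywhere and strictly better somewhere (tied only at D), so Q weakly but not strictly dominates P.

Q weakly dominates P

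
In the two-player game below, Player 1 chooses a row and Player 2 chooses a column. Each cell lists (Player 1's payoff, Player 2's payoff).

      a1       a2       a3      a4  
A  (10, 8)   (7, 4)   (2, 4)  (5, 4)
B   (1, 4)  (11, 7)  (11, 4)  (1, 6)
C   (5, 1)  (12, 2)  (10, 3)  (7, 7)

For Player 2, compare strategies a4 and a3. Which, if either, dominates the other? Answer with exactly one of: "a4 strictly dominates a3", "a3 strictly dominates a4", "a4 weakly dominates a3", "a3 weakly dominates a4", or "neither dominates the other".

a4's payoffs vs a3's, by Player 1's action — A: 4=4, B: 6>4, C: 7>3.
a4 is at least as good everywhere and strictly better somewhere (tied only at A), so a4 weakly but not strictly dominates a3.

a4 weakly dominates a3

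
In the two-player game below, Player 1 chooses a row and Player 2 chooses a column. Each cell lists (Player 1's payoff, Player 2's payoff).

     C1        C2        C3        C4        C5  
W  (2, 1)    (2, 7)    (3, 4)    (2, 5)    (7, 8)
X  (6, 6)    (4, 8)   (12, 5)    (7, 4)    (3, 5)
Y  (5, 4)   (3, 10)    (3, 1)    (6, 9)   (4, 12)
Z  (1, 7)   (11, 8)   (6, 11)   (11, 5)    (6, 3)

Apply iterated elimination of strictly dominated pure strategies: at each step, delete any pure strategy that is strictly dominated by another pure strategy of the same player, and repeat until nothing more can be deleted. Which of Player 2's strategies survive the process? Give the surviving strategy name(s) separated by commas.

C2, C3, C5

Column C1 is eliminated: C2 beats it against every remaining row (W: 7>1, X: 8>6, Y: 10>4, Z: 8>7).
Player 1's strategy Y is strictly dominated by Z (C2: 11>3, C3: 6>3, C4: 11>6, C5: 6>4) and is removed.
Column C4 is eliminated: C2 beats it against every remaining row (W: 7>5, X: 8>4, Z: 8>5).
Among the remaining strategies, none is strictly dominated by another pure strategy of the same player, so the elimination stops.
Surviving strategies — Player 1: {W, X, Z}; Player 2: {C2, C3, C5}.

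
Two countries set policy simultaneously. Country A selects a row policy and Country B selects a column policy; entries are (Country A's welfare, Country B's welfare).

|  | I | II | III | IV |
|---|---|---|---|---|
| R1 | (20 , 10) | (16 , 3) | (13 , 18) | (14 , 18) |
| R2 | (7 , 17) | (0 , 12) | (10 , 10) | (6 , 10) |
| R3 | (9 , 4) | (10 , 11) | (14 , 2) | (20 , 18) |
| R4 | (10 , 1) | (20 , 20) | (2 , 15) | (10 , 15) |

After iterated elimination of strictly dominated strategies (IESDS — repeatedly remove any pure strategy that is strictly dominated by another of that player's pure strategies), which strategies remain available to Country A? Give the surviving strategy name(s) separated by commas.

Country A's strategy R2 is strictly dominated by R1 (I: 20>7, II: 16>0, III: 13>10, IV: 14>6) and is removed.
For Country B, IV strictly dominates I on the remaining rows (R1: 18>10, R3: 18>4, R4: 15>1); eliminate I.
Among the remaining strategies, none is strictly dominated by another pure strategy of the same player, so the elimination stops.
Surviving strategies — Country A: {R1, R3, R4}; Country B: {II, III, IV}.

R1, R3, R4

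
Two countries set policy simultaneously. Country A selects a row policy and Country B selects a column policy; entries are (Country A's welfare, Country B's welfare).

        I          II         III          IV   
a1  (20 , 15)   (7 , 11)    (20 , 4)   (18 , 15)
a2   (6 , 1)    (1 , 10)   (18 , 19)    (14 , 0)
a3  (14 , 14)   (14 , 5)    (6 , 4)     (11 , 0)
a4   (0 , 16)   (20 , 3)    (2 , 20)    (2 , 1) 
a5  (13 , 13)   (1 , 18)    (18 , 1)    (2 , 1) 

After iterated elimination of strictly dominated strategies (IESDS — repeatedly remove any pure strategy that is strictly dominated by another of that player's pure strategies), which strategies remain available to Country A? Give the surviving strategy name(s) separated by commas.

For Country A, a1 strictly dominates a2 on the remaining columns (I: 20>6, II: 7>1, III: 20>18, IV: 18>14); eliminate a2.
For Country A, a1 strictly dominates a5 on the remaining columns (I: 20>13, II: 7>1, III: 20>18, IV: 18>2); eliminate a5.
Column II is eliminated: I beats it against every remaining row (a1: 15>11, a3: 14>5, a4: 16>3).
Row a3 is eliminated: a1 beats it against every remaining column (I: 20>14, III: 20>6, IV: 18>11).
Row a4 is eliminated: a1 beats it against every remaining column (I: 20>0, III: 20>2, IV: 18>2).
Column III is eliminated: I beats it against every remaining row (a1: 15>4).
Among the remaining strategies, none is strictly dominated by another pure strategy of the same player, so the elimination stops.
Surviving strategies — Country A: {a1}; Country B: {I, IV}.

a1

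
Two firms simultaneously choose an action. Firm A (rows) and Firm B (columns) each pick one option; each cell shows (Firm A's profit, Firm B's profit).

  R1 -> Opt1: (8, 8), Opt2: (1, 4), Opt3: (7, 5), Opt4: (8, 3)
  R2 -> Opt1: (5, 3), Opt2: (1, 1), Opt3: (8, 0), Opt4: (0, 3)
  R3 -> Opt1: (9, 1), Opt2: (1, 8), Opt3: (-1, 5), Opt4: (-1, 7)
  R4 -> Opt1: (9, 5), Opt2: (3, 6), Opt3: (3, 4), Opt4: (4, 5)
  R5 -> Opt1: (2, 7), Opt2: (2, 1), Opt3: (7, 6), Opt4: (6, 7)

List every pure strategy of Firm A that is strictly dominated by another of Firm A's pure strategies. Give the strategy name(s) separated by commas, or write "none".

none

Nothing dominates R1: R2 at Opt1 (8>5); R3 at Opt2 (1=1); R4 at Opt3 (7>3); R5 at Opt1 (8>2).
R2 is not dominated — it holds its own against R1 at Opt2 (1=1); R3 at Opt2 (1=1); R4 at Opt3 (8>3); R5 at Opt1 (5>2).
R3 is not dominated — it holds its own against R1 at Opt1 (9>8); R2 at Opt1 (9>5); R4 at Opt1 (9=9); R5 at Opt1 (9>2).
R4 is not dominated — it holds its own against R1 at Opt1 (9>8); R2 at Opt1 (9>5); R3 at Opt1 (9=9); R5 at Opt1 (9>2).
Nothing dominates R5: R1 at Opt2 (2>1); R2 at Opt2 (2>1); R3 at Opt2 (2>1); R4 at Opt3 (7>3).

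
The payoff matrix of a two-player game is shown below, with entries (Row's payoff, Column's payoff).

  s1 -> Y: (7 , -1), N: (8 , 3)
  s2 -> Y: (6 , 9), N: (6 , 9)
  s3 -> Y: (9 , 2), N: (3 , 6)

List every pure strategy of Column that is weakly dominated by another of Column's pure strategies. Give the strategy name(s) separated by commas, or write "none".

Y: dominated, since N does at least as well everywhere (s1: 3>-1, s2: 9=9, s3: 6>2).
Nothing dominates N: Y at s1 (3>-1).

Y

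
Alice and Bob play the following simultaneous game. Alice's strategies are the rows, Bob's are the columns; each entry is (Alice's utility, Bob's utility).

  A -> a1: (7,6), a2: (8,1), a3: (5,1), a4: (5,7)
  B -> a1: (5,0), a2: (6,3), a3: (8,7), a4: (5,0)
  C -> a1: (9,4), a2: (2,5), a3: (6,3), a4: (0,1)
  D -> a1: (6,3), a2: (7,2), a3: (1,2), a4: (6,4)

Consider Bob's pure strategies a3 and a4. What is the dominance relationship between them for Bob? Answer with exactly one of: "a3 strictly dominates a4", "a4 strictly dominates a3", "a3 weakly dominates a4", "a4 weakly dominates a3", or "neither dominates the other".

a3's payoffs vs a4's, by Alice's action — A: 1<7, B: 7>0, C: 3>1, D: 2<4.
a3 does better at B, C but worse at A, D; neither strategy dominates the other.

neither dominates the other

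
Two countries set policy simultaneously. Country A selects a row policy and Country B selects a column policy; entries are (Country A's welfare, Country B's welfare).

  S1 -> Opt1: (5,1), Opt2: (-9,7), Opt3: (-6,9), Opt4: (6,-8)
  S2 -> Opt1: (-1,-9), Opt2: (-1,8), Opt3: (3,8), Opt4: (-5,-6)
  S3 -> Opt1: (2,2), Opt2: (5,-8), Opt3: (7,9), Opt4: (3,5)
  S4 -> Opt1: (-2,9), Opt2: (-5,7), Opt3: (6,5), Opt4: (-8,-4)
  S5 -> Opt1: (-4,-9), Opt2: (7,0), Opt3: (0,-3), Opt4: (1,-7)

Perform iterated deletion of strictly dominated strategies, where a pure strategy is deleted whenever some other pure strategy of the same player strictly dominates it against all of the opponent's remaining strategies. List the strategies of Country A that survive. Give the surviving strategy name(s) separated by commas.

S3, S5

Country A's strategy S2 is strictly dominated by S3 (Opt1: 2>-1, Opt2: 5>-1, Opt3: 7>3, Opt4: 3>-5) and is removed.
Country A's strategy S4 is strictly dominated by S3 (Opt1: 2>-2, Opt2: 5>-5, Opt3: 7>6, Opt4: 3>-8) and is removed.
Column Opt1 is eliminated: Opt3 beats it against every remaining row (S1: 9>1, S3: 9>2, S5: -3>-9).
Column Opt4 is eliminated: Opt3 beats it against every remaining row (S1: 9>-8, S3: 9>5, S5: -3>-7).
Country A's strategy S1 is strictly dominated by S3 (Opt2: 5>-9, Opt3: 7>-6) and is removed.
Among the remaining strategies, none is strictly dominated by another pure strategy of the same player, so the elimination stops.
Surviving strategies — Country A: {S3, S5}; Country B: {Opt2, Opt3}.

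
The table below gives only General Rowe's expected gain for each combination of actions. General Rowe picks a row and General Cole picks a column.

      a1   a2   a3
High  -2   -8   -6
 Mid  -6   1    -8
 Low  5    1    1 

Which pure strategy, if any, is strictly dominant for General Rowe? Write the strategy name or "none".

none

High fails to dominate Mid at a2 (-8<1).
Mid fails to dominate High at a1 (-6<-2).
Low fails to dominate Mid at a2 (1=1).
No single strategy dominates all the others.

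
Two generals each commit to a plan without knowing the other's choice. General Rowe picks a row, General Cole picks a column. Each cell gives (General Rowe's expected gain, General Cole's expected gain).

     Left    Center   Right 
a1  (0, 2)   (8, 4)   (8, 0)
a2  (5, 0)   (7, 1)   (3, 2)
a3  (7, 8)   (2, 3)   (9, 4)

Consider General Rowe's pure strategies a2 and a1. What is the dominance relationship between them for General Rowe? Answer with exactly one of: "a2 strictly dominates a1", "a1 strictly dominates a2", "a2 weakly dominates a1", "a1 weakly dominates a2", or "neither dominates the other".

Compare a2 to a1 across each choice by General Cole: Left: 5>0, Center: 7<8, Right: 3<8.
a2 does better at Left but worse at Center, Right; neither strategy dominates the other.

neither dominates the other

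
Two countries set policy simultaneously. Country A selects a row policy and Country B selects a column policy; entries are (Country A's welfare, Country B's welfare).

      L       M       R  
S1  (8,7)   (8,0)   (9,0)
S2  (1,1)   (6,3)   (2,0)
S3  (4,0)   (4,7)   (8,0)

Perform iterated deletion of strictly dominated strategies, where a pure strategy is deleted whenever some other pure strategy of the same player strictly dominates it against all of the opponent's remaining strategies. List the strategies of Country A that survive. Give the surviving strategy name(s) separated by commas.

S1

Row S2 is eliminated: S1 beats it against every remaining column (L: 8>1, M: 8>6, R: 9>2).
Row S3 is eliminated: S1 beats it against every remaining column (L: 8>4, M: 8>4, R: 9>8).
For Country B, L strictly dominates M on the remaining rows (S1: 7>0); eliminate M.
Column R is eliminated: L beats it against every remaining row (S1: 7>0).
Among the remaining strategies, none is strictly dominated by another pure strategy of the same player, so the elimination stops.
Surviving strategies — Country A: {S1}; Country B: {L}.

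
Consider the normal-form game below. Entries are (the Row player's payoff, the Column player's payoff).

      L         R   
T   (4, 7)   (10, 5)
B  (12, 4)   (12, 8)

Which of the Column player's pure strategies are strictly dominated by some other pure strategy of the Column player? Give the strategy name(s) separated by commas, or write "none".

none

L: no other strategy beats it everywhere (R at T (7>5)).
Nothing dominates R: L at B (8>4).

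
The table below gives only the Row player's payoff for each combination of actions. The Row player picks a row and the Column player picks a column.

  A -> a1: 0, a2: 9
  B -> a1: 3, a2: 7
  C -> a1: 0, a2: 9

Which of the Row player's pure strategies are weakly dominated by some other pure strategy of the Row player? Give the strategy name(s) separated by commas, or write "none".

none

A: no other strategy beats it everywhere (B at a2 (9>7); C (identical payoffs)).
B is not dominated — it holds its own against A at a1 (3>0); C at a1 (3>0).
C: no other strategy beats it everywhere (A (identical payoffs); B at a2 (9>7)).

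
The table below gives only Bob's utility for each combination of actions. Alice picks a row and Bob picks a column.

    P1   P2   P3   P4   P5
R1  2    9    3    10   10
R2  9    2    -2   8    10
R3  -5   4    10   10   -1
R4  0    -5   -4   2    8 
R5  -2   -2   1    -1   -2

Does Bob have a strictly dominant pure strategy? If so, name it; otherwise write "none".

none

P1 fails to dominate P2 at R1 (2<9).
P2 fails to dominate P1 at R2 (2<9).
P3 fails to dominate P1 at R2 (-2<9).
P4 fails to dominate P1 at R2 (8<9).
P5 fails to dominate P1 at R5 (-2=-2).
No single strategy dominates all the others.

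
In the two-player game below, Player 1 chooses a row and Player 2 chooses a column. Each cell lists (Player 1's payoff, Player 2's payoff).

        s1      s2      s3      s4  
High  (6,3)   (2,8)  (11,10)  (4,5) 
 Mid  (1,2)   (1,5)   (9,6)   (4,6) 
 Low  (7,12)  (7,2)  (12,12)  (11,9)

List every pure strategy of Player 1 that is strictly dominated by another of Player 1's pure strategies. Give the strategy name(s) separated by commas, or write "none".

High, Mid

High is strictly dominated by Low (s1: 7>6, s2: 7>2, s3: 12>11, s4: 11>4).
Mid is strictly dominated by Low (s1: 7>1, s2: 7>1, s3: 12>9, s4: 11>4).
Low is not dominated — it holds its own against High at s1 (7>6); Mid at s1 (7>1).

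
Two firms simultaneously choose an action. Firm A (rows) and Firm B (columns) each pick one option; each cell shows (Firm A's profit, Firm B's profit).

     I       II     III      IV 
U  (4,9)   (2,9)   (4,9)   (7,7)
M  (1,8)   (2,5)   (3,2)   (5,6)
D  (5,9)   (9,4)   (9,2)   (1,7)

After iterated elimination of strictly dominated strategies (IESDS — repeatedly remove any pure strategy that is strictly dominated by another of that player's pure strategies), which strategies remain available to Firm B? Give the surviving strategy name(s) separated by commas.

I

Firm B's strategy IV is strictly dominated by I (U: 9>7, M: 8>6, D: 9>7) and is removed.
Row U is eliminated: D beats it against every remaining column (I: 5>4, II: 9>2, III: 9>4).
Firm A's strategy M is strictly dominated by D (I: 5>1, II: 9>2, III: 9>3) and is removed.
Firm B's strategy II is strictly dominated by I (D: 9>4) and is removed.
Column III is eliminated: I beats it against every remaining row (D: 9>2).
Among the remaining strategies, none is strictly dominated by another pure strategy of the same player, so the elimination stops.
Surviving strategies — Firm A: {D}; Firm B: {I}.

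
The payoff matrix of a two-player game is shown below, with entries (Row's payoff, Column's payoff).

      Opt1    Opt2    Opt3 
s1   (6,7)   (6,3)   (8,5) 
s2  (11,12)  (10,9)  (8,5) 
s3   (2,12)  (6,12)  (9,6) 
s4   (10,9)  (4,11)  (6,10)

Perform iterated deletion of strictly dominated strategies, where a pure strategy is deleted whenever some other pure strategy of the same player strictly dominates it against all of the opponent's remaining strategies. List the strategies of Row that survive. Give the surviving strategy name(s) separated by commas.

s2

Row s4 is eliminated: s2 beats it against every remaining column (Opt1: 11>10, Opt2: 10>4, Opt3: 8>6).
Column Opt3 is eliminated: Opt1 beats it against every remaining row (s1: 7>5, s2: 12>5, s3: 12>6).
Row s1 is eliminated: s2 beats it against every remaining column (Opt1: 11>6, Opt2: 10>6).
For Row, s2 strictly dominates s3 on the remaining columns (Opt1: 11>2, Opt2: 10>6); eliminate s3.
For Column, Opt1 strictly dominates Opt2 on the remaining rows (s2: 12>9); eliminate Opt2.
Among the remaining strategies, none is strictly dominated by another pure strategy of the same player, so the elimination stops.
Surviving strategies — Row: {s2}; Column: {Opt1}.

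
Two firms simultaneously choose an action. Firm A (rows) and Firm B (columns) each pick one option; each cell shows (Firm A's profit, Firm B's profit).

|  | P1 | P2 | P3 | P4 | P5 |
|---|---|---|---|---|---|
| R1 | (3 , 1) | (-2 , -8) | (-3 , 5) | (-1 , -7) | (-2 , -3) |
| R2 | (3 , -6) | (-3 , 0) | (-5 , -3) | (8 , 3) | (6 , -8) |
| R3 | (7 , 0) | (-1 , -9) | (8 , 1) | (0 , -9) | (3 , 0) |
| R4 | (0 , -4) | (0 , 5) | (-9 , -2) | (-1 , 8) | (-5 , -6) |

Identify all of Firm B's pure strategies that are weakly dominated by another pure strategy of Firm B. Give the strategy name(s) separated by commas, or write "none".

P1 is weakly dominated by P3 (R1: 5>1, R2: -3>-6, R3: 1>0, R4: -2>-4).
P2: dominated, since P4 does at least as well everywhere (R1: -7>-8, R2: 3>0, R3: -9=-9, R4: 8>5).
P3 is not dominated — it holds its own against P1 at R1 (5>1); P2 at R1 (5>-8); P4 at R1 (5>-7); P5 at R1 (5>-3).
P4: no other strategy beats it everywhere (P1 at R2 (3>-6); P2 at R1 (-7>-8); P3 at R2 (3>-3); P5 at R2 (3>-8)).
P5: dominated, since P1 does at least as well everywhere (R1: 1>-3, R2: -6>-8, R3: 0=0, R4: -4>-6).

P1, P2, P5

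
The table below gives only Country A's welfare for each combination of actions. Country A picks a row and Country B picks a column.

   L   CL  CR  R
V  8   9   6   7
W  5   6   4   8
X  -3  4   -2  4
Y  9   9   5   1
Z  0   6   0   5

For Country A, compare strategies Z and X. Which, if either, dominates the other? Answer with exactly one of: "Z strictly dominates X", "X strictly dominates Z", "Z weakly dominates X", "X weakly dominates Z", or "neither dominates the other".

Z strictly dominates X

Z's payoffs vs X's, by Country B's action — L: 0>-3, CL: 6>4, CR: 0>-2, R: 5>4.
Z gives a strictly higher payoff against each opponent action, so Z strictly dominates X.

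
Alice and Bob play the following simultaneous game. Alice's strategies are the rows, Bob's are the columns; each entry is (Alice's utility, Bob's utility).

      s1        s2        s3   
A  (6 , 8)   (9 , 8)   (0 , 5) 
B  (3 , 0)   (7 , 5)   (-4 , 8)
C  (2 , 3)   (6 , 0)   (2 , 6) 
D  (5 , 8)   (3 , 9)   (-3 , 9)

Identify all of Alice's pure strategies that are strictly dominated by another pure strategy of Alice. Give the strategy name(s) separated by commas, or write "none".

B, D

A: no other strategy beats it everywhere (B at s1 (6>3); C at s1 (6>2); D at s1 (6>5)).
B: dominated, since A does at least as well everywhere (s1: 6>3, s2: 9>7, s3: 0>-4).
Nothing dominates C: A at s3 (2>0); B at s3 (2>-4); D at s2 (6>3).
D: dominated, since A does at least as well everywhere (s1: 6>5, s2: 9>3, s3: 0>-3).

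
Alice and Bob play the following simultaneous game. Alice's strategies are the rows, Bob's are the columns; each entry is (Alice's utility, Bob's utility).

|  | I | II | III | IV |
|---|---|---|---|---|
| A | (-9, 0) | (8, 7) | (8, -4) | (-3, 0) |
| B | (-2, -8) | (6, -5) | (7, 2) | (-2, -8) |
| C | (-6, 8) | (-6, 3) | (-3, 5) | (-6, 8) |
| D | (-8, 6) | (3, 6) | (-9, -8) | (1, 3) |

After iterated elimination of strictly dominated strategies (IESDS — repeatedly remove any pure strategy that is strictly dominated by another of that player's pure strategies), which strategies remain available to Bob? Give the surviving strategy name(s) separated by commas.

II

Row C is eliminated: B beats it against every remaining column (I: -2>-6, II: 6>-6, III: 7>-3, IV: -2>-6).
Column IV is eliminated: II beats it against every remaining row (A: 7>0, B: -5>-8, D: 6>3).
Row D is eliminated: B beats it against every remaining column (I: -2>-8, II: 6>3, III: 7>-9).
Bob's strategy I is strictly dominated by II (A: 7>0, B: -5>-8) and is removed.
Row B is eliminated: A beats it against every remaining column (II: 8>6, III: 8>7).
Column III is eliminated: II beats it against every remaining row (A: 7>-4).
Among the remaining strategies, none is strictly dominated by another pure strategy of the same player, so the elimination stops.
Surviving strategies — Alice: {A}; Bob: {II}.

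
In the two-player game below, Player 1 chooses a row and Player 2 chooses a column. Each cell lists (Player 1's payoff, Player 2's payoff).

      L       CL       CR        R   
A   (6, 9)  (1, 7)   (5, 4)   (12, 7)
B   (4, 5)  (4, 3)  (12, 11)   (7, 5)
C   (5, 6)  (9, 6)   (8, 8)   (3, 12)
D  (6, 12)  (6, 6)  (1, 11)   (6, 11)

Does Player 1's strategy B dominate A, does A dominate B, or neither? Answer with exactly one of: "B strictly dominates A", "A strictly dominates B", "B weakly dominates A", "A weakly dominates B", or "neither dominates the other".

neither dominates the other

B's payoffs vs A's, by Player 2's action — L: 4<6, CL: 4>1, CR: 12>5, R: 7<12.
B does better at CL, CR but worse at L, R; neither strategy dominates the other.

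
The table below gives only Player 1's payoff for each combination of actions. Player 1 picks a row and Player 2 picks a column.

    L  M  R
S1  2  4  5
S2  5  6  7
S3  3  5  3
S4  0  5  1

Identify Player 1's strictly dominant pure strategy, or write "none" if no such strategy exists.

S2 vs S1: L: 5>2, M: 6>4, R: 7>5.
S2 vs S3: L: 5>3, M: 6>5, R: 7>3.
S2 vs S4: L: 5>0, M: 6>5, R: 7>1.
S2 strictly beats every other strategy against every opponent action, so it is strictly dominant.

S2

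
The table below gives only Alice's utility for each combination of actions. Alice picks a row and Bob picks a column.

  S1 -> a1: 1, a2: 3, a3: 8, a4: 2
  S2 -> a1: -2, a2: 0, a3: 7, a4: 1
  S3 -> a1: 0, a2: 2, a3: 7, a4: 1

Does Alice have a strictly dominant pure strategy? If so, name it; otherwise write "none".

S1 vs S2: a1: 1>-2, a2: 3>0, a3: 8>7, a4: 2>1.
S1 vs S3: a1: 1>0, a2: 3>2, a3: 8>7, a4: 2>1.
S1 strictly beats every other strategy against every opponent action, so it is strictly dominant.

S1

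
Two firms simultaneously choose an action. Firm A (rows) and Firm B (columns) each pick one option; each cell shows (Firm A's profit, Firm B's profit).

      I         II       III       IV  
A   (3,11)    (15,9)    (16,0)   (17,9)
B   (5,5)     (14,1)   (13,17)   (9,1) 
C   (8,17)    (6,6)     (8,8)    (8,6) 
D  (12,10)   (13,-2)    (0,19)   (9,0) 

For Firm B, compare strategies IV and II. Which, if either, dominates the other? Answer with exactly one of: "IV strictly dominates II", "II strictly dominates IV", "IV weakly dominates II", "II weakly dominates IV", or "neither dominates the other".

Compare IV to II across each choice by Firm A: A: 9=9, B: 1=1, C: 6=6, D: 0>-2.
IV is at least as good everywhere and strictly better somewhere (tied only at A, B, C), so IV weakly but not strictly dominates II.

IV weakly dominates II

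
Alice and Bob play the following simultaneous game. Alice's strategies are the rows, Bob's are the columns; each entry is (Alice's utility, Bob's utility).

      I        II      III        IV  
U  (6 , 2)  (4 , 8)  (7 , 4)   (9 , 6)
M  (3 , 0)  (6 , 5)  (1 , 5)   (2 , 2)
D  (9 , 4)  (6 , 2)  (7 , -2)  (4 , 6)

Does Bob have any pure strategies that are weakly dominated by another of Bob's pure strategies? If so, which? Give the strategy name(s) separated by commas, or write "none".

I is weakly dominated by IV (U: 6>2, M: 2>0, D: 6>4).
II: no other strategy beats it everywhere (I at U (8>2); III at U (8>4); IV at U (8>6)).
III: dominated, since II does at least as well everywhere (U: 8>4, M: 5=5, D: 2>-2).
IV is not dominated — it holds its own against I at U (6>2); II at D (6>2); III at U (6>4).

I, III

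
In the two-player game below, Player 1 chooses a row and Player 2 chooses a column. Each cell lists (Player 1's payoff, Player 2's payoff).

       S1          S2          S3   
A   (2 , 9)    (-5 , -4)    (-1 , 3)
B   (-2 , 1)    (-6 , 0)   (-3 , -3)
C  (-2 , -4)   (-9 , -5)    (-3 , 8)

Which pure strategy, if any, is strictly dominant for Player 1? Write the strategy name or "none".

A

A vs B: S1: 2>-2, S2: -5>-6, S3: -1>-3.
A vs C: S1: 2>-2, S2: -5>-9, S3: -1>-3.
A strictly beats every other strategy against every opponent action, so it is strictly dominant.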